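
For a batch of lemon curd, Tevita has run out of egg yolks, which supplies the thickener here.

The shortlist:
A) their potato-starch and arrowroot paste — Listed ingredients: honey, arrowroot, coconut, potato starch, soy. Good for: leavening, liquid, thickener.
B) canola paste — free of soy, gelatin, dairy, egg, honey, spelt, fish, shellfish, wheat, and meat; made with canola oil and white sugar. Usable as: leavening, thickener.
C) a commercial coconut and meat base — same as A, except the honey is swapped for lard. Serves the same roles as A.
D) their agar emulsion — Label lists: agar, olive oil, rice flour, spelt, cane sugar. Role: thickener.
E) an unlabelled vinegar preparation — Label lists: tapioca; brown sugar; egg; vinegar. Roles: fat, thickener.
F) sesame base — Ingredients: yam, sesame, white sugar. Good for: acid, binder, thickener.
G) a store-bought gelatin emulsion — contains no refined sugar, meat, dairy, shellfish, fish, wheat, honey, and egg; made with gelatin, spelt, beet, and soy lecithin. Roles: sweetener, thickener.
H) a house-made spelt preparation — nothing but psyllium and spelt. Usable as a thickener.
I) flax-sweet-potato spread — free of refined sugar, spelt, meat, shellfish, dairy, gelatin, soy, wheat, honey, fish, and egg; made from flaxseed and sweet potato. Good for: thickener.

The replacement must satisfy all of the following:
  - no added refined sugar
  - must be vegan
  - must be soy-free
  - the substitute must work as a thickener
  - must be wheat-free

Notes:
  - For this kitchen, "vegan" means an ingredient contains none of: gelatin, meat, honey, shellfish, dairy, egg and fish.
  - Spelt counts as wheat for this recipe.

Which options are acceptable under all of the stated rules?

A: has honey, so not vegan; has soy, so not soy-free — out
B: has white sugar, so not no-added-sugar — no
C: has lard, so not vegan; has soy, so not soy-free — no
D: has cane sugar, so not no-added-sugar; has spelt, so not wheat-free — reject
E: has egg, so not vegan; has brown sugar, so not no-added-sugar — out
F: has white sugar, so not no-added-sugar — reject
G: has gelatin, so not vegan; has soy lecithin, so not soy-free (and 1 more) — reject
H: has spelt, so not wheat-free — no
I: no soy, vegan — OK

I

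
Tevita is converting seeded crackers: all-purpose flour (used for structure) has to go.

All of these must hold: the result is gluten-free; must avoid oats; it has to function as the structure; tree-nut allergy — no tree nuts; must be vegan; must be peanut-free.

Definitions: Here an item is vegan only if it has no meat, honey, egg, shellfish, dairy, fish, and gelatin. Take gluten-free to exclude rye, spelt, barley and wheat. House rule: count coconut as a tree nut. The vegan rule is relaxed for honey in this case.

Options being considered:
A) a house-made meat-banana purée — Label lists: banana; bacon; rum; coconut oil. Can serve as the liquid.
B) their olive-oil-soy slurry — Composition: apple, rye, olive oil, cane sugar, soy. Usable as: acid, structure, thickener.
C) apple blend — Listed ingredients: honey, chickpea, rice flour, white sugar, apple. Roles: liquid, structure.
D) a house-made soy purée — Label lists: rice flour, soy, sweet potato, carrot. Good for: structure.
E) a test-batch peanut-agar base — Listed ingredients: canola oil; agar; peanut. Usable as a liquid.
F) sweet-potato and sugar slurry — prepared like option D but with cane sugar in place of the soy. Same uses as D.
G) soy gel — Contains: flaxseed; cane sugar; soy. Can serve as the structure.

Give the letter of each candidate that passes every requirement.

A: not usable as a structure; has bacon, so not vegan (and 1 more) — reject
B: has rye, so not gluten-free — reject
C: honey is permitted under the vegan carve-out; nothing else excluded — keep
D: gluten-free, no oats — OK
E: not usable as a structure; has peanut, so not peanut-free — no
F: works as a structure, no oats, vegan — OK
G: works as a structure, no oats, gluten-free — valid

C, D, F, G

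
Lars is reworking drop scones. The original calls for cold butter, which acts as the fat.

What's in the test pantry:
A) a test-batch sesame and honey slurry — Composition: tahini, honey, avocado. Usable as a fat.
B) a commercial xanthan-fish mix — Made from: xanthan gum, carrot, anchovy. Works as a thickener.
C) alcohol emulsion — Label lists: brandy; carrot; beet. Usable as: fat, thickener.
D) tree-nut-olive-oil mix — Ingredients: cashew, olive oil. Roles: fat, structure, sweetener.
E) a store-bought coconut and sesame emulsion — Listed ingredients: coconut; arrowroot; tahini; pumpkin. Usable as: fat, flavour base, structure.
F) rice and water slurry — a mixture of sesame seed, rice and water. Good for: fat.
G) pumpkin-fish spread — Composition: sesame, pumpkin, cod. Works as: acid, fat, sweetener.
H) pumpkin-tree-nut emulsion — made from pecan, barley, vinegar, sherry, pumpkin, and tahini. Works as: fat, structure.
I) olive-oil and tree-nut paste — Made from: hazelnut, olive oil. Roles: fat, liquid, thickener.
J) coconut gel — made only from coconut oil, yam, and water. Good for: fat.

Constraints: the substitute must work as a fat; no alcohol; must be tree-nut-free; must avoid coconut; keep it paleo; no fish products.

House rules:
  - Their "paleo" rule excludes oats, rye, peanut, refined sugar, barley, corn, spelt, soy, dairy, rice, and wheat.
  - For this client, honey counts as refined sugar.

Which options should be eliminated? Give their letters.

A, B, C, D, E, F, G, H, I, J

A: has honey, so not paleo — no
B: not usable as a fat; has anchovy, so not fish-free — no
C: has brandy, so not alcohol-free — reject
D: has cashew, so not tree-nut-free — reject
E: has coconut, so not coconut-free — reject
F: has rice, so not paleo — reject
G: has cod, so not fish-free — no
H: has barley, so not paleo; has sherry, so not alcohol-free (and 1 more) — no
I: has hazelnut, so not tree-nut-free — out
J: has coconut oil, so not coconut-free — out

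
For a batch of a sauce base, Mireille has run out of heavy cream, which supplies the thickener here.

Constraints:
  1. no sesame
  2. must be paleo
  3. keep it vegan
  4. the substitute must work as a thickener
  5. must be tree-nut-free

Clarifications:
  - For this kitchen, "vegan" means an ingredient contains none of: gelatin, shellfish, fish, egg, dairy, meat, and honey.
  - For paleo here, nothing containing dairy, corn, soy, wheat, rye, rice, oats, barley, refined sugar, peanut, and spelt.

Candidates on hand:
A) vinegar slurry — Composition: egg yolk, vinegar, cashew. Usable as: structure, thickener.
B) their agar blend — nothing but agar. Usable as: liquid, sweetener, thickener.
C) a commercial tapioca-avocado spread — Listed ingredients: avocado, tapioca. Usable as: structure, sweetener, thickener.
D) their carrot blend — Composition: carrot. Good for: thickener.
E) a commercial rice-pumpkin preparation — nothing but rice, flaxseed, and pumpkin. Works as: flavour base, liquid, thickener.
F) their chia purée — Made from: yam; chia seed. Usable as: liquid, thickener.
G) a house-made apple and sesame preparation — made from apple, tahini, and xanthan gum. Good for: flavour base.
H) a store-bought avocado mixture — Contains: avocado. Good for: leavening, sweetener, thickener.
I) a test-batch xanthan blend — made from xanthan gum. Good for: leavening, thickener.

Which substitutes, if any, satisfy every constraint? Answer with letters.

B, C, D, F, H, I

A: has egg yolk, so not vegan; has cashew, so not tree-nut-free — no
B: only agar; none excluded — OK
C: works as a thickener, no sesame, paleo — keep
D: works as a thickener, no sesame, vegan — OK
E: has rice, so not paleo — no
F: all constraints satisfied — keep
G: not usable as a thickener; has tahini, so not sesame-free — no
H: every rule checks out — valid
I: only xanthan gum; none excluded — valid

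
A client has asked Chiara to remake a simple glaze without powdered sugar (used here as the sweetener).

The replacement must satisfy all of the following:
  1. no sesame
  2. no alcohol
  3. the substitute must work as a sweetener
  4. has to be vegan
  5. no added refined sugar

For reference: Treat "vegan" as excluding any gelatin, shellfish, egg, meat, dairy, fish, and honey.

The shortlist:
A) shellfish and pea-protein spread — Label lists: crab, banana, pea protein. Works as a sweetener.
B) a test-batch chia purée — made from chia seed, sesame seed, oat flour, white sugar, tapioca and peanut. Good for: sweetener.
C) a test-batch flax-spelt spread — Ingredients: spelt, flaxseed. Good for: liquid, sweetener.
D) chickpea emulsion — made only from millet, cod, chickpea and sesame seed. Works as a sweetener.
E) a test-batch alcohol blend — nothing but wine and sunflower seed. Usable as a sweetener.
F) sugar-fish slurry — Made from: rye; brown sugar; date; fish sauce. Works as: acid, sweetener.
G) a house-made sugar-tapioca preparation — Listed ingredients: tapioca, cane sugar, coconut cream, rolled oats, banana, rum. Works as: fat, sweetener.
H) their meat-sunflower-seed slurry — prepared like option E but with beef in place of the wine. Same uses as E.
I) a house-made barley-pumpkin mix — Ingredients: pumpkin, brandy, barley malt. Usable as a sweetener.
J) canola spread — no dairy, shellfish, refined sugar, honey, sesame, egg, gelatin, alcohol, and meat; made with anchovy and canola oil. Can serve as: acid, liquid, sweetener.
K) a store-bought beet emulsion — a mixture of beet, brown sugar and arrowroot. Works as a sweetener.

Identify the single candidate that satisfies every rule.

A: has crab, so not vegan — out
B: has white sugar, so not no-added-sugar; has sesame seed, so not sesame-free — no
C: only spelt and flaxseed; none excluded — valid
D: has cod, so not vegan; has sesame seed, so not sesame-free — reject
E: has wine, so not alcohol-free — out
F: has fish sauce, so not vegan; has brown sugar, so not no-added-sugar — reject
G: has cane sugar, so not no-added-sugar; has rum, so not alcohol-free — no
H: has beef, so not vegan — no
I: has brandy, so not alcohol-free — out
J: has anchovy, so not vegan — no
K: has brown sugar, so not no-added-sugar — out

C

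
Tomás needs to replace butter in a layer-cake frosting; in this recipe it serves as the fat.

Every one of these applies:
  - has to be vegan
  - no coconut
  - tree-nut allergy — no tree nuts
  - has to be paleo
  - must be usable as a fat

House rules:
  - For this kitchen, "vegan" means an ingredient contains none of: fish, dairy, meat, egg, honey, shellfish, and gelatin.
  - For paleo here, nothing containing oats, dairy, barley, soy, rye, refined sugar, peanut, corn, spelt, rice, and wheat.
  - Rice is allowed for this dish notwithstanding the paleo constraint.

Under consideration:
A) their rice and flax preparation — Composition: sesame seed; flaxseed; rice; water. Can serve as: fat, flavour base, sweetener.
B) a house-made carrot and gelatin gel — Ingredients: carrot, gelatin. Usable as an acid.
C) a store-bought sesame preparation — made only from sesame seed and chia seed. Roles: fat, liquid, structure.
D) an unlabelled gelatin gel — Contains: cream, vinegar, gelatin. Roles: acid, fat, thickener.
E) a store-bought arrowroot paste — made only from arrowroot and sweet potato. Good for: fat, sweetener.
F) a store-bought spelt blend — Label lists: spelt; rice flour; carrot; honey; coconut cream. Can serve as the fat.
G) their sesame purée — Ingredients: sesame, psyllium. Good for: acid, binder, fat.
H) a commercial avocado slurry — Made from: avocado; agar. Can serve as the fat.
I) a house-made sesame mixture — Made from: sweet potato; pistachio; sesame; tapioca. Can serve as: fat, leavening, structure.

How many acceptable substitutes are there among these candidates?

5

A: rice is permitted under the paleo carve-out; nothing else excluded — OK
B: not usable as a fat; has gelatin, so not vegan — out
C: works as a fat, no tree nuts, no coconut — keep
D: has cream, so not vegan; has cream, so not paleo — reject
E: works as a fat, no tree nuts, no coconut — keep
F: has honey, so not vegan; has spelt, so not paleo (and 1 more) — no
G: all constraints satisfied — valid
H: only agar and avocado; none excluded — OK
I: has pistachio, so not tree-nut-free — reject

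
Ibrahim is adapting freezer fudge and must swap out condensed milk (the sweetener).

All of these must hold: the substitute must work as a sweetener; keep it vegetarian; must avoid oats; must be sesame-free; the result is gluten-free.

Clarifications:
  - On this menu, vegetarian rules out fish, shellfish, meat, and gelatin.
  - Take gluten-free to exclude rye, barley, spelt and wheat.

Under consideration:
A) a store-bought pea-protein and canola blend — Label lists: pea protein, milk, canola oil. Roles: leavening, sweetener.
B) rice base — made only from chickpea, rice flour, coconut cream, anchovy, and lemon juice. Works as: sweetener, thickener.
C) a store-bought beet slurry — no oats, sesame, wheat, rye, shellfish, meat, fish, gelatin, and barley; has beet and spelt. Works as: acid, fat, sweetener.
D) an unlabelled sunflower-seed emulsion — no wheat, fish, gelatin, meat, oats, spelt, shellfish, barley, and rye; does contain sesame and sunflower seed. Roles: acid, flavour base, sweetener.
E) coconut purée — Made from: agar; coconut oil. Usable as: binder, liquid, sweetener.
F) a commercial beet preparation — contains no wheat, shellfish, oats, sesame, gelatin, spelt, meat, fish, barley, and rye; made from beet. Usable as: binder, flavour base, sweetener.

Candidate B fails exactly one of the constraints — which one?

usable as a sweetener: satisfied
vegetarian: has anchovy — fails
gluten-free: satisfied
sesame-free: satisfied
oat-free: satisfied

vegetarian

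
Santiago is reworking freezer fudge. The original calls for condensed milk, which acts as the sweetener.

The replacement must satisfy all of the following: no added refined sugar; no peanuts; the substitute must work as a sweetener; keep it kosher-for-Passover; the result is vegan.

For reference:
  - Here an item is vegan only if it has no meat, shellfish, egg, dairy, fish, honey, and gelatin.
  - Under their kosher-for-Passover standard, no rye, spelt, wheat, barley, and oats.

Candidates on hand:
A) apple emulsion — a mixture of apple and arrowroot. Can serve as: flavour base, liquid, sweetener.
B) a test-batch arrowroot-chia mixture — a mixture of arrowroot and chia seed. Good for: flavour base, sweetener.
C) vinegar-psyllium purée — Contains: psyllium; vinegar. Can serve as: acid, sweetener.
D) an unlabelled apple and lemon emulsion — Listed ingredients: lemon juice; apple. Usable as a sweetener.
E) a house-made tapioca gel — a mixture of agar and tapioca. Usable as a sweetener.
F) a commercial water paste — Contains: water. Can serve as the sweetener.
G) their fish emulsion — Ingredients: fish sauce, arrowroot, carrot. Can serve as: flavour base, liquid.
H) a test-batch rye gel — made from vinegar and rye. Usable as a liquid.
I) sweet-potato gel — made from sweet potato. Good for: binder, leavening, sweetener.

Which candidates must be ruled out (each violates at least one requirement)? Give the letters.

A: only apple and arrowroot; none excluded — OK
B: works as a sweetener, no refined sugar, vegan — OK
C: works as a sweetener, kosher-for-Passover, no refined sugar — valid
D: works as a sweetener, no peanut, vegan — valid
E: kosher-for-Passover, vegan — keep
F: all constraints satisfied — OK
G: not usable as a sweetener; has fish sauce, so not vegan — no
H: not usable as a sweetener; has rye, so not kosher-for-Passover — out
I: all constraints satisfied — OK

G, H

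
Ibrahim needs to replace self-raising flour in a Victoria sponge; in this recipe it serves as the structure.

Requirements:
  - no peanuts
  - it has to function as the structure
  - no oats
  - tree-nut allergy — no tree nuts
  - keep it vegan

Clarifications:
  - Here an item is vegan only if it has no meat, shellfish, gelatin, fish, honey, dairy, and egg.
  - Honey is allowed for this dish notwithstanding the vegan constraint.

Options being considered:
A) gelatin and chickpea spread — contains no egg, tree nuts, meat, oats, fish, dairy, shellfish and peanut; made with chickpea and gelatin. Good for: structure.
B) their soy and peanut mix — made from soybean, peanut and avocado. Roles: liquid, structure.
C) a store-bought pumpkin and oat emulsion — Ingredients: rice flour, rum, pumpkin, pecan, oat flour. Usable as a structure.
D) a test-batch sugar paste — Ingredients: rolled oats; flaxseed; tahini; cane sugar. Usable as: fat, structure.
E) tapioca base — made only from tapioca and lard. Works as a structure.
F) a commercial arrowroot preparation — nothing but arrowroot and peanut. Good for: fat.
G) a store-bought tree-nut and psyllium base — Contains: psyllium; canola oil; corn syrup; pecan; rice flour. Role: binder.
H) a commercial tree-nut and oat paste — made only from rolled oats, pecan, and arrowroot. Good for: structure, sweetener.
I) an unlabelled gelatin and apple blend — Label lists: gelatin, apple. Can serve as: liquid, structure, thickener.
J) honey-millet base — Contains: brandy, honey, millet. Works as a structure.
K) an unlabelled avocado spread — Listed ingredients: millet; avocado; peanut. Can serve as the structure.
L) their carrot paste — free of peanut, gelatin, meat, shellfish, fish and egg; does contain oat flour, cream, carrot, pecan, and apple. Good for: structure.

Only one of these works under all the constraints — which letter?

J

A: has gelatin, so not vegan — no
B: has peanut, so not peanut-free — reject
C: has pecan, so not tree-nut-free; has oat flour, so not oat-free — out
D: has rolled oats, so not oat-free — out
E: has lard, so not vegan — reject
F: not usable as a structure; has peanut, so not peanut-free — out
G: not usable as a structure; has pecan, so not tree-nut-free — reject
H: has pecan, so not tree-nut-free; has rolled oats, so not oat-free — reject
I: has gelatin, so not vegan — out
J: honey is permitted under the vegan carve-out; nothing else excluded — OK
K: has peanut, so not peanut-free — no
L: has cream, so not vegan; has pecan, so not tree-nut-free (and 1 more) — reject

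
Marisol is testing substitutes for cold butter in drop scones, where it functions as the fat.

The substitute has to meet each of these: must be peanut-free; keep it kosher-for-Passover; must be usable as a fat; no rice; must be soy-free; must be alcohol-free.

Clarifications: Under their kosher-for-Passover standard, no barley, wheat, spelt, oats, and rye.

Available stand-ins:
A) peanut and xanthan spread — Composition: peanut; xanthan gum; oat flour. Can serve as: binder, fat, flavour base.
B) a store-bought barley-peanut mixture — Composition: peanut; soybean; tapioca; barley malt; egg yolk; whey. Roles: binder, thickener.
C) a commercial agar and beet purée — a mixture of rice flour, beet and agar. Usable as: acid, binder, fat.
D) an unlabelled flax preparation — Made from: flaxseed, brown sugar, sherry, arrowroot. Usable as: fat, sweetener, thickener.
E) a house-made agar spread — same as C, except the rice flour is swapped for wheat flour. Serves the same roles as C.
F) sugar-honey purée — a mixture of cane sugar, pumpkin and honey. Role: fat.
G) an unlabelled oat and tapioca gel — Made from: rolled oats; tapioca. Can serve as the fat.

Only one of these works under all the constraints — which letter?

F

A: has oat flour, so not kosher-for-Passover; has peanut, so not peanut-free — reject
B: not usable as a fat; has barley malt, so not kosher-for-Passover (and 2 more) — no
C: has rice flour, so not rice-free — out
D: has sherry, so not alcohol-free — out
E: has wheat flour, so not kosher-for-Passover — reject
F: no alcohol, no peanut — OK
G: has rolled oats, so not kosher-for-Passover — reject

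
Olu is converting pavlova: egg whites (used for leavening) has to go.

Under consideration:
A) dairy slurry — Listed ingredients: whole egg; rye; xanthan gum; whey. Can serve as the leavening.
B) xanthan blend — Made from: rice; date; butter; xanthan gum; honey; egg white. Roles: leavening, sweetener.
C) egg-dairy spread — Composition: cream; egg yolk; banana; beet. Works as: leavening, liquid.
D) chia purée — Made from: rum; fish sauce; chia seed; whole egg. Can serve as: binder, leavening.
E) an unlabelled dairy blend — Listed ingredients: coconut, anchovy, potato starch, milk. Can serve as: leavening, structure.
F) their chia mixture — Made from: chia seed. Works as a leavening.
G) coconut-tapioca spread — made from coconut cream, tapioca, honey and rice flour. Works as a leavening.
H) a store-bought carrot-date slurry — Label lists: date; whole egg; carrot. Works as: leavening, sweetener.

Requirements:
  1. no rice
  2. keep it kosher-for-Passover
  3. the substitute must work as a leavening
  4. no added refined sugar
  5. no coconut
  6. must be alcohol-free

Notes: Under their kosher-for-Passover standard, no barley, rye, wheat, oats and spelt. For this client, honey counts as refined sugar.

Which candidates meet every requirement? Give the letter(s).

C, F, H

A: has rye, so not kosher-for-Passover — reject
B: has rice, so not rice-free; has honey, so not no-added-sugar — reject
C: every rule checks out — keep
D: has rum, so not alcohol-free — no
E: has coconut, so not coconut-free — reject
F: all constraints satisfied — keep
G: has rice flour, so not rice-free; has coconut cream, so not coconut-free (and 1 more) — reject
H: no alcohol, no coconut — OK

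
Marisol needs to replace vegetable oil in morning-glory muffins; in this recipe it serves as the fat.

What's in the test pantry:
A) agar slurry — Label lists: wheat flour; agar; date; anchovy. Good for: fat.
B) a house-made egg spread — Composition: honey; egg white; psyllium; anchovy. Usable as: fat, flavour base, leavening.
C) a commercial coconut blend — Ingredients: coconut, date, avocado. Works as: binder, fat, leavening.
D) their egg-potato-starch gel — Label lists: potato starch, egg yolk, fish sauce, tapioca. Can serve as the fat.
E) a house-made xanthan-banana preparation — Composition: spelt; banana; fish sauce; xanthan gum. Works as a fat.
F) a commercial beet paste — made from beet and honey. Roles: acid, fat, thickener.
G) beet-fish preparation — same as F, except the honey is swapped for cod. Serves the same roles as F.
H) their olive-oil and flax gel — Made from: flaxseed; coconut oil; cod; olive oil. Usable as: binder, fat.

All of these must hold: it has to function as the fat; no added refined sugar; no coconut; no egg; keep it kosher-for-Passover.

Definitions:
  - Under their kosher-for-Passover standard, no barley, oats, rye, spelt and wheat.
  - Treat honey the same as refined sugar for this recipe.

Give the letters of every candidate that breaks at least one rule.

A, B, C, D, E, F, H

A: has wheat flour, so not kosher-for-Passover — no
B: has honey, so not no-added-sugar; has egg white, so not egg-free — out
C: has coconut, so not coconut-free — no
D: has egg yolk, so not egg-free — reject
E: has spelt, so not kosher-for-Passover — out
F: has honey, so not no-added-sugar — out
G: only cod and beet; none excluded — valid
H: has coconut oil, so not coconut-free — no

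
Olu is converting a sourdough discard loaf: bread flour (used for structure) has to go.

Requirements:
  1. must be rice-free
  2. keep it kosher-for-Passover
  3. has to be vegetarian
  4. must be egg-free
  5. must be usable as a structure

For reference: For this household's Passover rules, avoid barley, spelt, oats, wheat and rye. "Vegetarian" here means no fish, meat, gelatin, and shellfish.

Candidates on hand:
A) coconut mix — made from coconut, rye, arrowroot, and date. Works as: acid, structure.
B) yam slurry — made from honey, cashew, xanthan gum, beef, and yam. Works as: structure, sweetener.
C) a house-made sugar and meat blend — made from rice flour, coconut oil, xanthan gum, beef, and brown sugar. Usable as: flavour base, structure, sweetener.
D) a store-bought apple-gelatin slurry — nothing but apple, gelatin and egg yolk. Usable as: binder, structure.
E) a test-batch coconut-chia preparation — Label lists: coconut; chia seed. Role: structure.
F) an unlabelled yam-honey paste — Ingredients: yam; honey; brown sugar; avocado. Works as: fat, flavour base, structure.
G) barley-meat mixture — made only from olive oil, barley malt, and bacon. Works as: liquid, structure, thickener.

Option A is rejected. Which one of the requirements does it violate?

kosher-for-Passover

usable as a structure: satisfied
kosher-for-Passover: has rye — fails
vegetarian: satisfied
rice-free: satisfied
egg-free: satisfied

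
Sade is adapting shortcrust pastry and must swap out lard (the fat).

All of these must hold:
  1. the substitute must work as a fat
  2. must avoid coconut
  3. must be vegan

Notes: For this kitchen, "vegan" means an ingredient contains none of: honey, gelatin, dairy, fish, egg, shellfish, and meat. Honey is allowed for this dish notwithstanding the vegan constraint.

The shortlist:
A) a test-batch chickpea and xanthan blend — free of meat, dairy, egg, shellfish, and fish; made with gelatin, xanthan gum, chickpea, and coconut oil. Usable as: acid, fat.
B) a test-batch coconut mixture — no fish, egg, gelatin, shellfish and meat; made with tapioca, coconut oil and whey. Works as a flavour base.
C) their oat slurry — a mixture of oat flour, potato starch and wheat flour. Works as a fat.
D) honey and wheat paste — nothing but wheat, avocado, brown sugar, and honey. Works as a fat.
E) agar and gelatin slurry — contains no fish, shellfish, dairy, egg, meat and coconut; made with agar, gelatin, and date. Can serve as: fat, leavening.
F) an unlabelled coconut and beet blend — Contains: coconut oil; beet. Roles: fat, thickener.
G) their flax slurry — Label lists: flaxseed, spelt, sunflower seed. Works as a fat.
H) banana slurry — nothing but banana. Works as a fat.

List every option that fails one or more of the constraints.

A, B, E, F

A: has gelatin, so not vegan; has coconut oil, so not coconut-free — reject
B: not usable as a fat; has whey, so not vegan (and 1 more) — reject
C: vegan, no coconut — valid
D: honey is permitted under the vegan carve-out; nothing else excluded — keep
E: has gelatin, so not vegan — reject
F: has coconut oil, so not coconut-free — out
G: vegan, no coconut — valid
H: only banana; none excluded — OK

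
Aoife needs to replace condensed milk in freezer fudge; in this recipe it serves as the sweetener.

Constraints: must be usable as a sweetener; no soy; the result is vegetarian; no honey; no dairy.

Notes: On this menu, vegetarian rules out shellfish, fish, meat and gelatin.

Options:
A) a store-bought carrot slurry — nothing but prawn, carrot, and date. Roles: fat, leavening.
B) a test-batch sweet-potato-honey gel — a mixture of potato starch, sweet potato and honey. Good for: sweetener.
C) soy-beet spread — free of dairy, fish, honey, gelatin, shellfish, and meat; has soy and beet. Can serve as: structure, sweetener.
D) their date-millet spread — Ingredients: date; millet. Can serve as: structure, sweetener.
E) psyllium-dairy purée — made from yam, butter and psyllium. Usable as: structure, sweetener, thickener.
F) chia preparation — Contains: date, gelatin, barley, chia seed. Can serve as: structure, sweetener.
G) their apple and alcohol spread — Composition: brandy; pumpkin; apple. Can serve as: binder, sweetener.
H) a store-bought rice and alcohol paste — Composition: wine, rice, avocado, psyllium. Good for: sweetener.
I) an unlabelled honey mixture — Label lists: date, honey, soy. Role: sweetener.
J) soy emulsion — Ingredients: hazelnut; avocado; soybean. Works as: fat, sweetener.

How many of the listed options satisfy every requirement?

A: not usable as a sweetener; has prawn, so not vegetarian — no
B: has honey, so not honey-free — out
C: has soy, so not soy-free — out
D: works as a sweetener, no soy, no dairy — OK
E: has butter, so not dairy-free — reject
F: has gelatin, so not vegetarian — no
G: only brandy, apple, and pumpkin; none excluded — OK
H: works as a sweetener, no honey, vegetarian — valid
I: has honey, so not honey-free; has soy, so not soy-free — out
J: has soybean, so not soy-free — out

3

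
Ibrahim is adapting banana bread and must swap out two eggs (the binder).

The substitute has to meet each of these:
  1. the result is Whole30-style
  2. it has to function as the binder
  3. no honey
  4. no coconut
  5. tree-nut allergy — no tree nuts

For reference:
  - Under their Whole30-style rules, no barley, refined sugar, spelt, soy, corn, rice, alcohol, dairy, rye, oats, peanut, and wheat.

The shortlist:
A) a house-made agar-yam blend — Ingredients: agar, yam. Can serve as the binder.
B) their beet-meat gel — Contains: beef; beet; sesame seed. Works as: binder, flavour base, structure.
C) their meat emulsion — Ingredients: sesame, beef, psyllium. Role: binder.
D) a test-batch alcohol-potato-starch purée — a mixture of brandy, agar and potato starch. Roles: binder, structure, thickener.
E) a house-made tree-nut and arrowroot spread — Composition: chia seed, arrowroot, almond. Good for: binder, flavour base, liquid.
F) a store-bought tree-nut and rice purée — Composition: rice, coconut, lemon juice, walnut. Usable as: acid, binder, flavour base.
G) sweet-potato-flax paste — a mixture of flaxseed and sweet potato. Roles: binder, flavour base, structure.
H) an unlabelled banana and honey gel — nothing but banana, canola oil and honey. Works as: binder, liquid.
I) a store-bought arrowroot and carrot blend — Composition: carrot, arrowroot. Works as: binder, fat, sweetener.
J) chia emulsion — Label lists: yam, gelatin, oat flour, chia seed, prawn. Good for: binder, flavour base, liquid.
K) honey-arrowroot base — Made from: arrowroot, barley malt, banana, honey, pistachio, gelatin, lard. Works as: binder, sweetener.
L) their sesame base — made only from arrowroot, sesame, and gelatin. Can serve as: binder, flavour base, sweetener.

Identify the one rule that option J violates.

usable as a binder: satisfied
Whole30-style: has oat flour — fails
tree-nut-free: satisfied
coconut-free: satisfied
honey-free: satisfied

Whole30-style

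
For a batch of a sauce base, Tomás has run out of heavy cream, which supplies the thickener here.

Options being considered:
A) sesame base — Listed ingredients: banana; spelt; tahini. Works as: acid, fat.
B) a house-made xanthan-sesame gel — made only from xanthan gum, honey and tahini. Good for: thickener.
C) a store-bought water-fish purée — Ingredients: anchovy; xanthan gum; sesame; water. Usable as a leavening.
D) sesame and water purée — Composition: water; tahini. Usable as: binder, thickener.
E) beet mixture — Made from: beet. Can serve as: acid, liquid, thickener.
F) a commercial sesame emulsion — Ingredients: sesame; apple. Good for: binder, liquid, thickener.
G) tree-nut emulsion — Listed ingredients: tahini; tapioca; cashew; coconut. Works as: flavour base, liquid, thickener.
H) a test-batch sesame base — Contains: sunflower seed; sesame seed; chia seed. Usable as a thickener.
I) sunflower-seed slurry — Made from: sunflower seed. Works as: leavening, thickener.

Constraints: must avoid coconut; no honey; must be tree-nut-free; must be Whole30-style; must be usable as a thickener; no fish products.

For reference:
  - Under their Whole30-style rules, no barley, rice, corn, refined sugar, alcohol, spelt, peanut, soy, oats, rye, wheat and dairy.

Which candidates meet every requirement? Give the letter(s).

A: not usable as a thickener; has spelt, so not Whole30-style — no
B: has honey, so not honey-free — out
C: not usable as a thickener; has anchovy, so not fish-free — reject
D: only tahini and water; none excluded — valid
E: nothing on the exclusion list — keep
F: works as a thickener, no tree nuts, no fish — OK
G: has coconut, so not coconut-free; has cashew, so not tree-nut-free — no
H: no honey, no coconut — OK
I: only sunflower seed; none excluded — OK

D, E, F, H, I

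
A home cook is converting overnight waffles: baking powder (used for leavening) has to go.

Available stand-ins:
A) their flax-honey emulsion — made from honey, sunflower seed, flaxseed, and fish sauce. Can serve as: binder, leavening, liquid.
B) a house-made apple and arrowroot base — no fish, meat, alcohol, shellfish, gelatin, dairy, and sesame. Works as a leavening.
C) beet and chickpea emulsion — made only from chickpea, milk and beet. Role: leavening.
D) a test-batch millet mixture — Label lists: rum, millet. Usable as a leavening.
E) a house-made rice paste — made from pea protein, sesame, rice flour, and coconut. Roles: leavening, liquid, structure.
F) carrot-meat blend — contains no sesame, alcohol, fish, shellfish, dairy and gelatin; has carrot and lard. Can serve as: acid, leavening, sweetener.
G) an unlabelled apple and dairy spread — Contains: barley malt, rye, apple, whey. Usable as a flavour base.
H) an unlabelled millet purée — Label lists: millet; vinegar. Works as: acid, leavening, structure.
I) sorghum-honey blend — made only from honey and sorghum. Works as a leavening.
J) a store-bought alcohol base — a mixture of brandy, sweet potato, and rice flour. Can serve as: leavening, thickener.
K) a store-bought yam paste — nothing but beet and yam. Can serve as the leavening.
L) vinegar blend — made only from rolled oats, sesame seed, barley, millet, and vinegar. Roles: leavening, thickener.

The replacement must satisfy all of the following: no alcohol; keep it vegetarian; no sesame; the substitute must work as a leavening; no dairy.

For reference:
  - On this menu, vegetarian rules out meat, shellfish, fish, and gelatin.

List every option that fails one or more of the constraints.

A: has fish sauce, so not vegetarian — out
B: works as a leavening, no alcohol, no sesame — OK
C: has milk, so not dairy-free — out
D: has rum, so not alcohol-free — no
E: has sesame, so not sesame-free — reject
F: has lard, so not vegetarian — out
G: not usable as a leavening; has whey, so not dairy-free — out
H: only vinegar and millet; none excluded — keep
I: works as a leavening, vegetarian, no sesame — OK
J: has brandy, so not alcohol-free — no
K: only beet and yam; none excluded — valid
L: has sesame seed, so not sesame-free — out

A, C, D, E, F, G, J, L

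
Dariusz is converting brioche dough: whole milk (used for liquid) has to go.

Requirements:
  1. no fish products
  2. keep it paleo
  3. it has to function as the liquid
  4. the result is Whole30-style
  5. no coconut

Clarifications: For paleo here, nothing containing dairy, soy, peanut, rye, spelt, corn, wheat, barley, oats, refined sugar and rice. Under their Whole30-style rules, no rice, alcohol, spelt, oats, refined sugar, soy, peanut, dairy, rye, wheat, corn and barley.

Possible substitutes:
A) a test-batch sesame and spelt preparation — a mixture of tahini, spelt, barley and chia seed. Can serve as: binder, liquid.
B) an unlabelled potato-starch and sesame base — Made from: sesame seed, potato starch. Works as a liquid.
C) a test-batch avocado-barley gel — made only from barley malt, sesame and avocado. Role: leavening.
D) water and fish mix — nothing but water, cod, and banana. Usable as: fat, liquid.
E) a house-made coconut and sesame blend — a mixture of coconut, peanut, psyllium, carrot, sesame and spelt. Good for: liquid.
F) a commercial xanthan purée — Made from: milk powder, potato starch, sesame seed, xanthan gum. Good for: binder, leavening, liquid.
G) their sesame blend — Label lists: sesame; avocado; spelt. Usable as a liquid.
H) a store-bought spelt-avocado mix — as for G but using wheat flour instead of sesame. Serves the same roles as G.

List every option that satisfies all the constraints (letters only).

A: has barley, so not paleo; has barley, so not Whole30-style — reject
B: no coconut, Whole30-style — valid
C: not usable as a liquid; has barley malt, so not paleo (and 1 more) — out
D: has cod, so not fish-free — no
E: has peanut, so not paleo; has peanut, so not Whole30-style (and 1 more) — no
F: has milk powder, so not paleo; has milk powder, so not Whole30-style — no
G: has spelt, so not paleo; has spelt, so not Whole30-style — out
H: has spelt, so not paleo; has spelt, so not Whole30-style — no

B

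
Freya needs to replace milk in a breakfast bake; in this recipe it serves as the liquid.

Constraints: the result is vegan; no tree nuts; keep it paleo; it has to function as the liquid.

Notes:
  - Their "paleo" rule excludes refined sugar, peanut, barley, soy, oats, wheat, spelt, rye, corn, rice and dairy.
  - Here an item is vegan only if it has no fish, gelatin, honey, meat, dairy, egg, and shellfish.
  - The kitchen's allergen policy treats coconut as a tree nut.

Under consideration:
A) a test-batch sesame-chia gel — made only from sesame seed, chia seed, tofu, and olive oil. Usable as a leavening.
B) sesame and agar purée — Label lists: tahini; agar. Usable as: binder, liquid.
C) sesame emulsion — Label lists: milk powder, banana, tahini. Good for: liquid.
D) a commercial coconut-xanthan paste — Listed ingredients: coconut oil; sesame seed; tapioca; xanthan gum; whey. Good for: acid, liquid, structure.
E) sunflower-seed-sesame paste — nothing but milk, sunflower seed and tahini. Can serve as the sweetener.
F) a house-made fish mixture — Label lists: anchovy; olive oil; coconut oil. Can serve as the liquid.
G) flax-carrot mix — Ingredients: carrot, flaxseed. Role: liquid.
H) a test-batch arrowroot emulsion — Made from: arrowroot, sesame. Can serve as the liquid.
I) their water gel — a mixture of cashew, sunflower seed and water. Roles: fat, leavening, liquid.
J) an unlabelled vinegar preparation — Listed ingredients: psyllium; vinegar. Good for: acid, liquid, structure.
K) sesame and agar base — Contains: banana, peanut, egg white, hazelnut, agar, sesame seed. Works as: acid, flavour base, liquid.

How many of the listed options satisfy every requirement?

A: not usable as a liquid; has tofu, so not paleo — no
B: works as a liquid, tree-nut-free, vegan — valid
C: has milk powder, so not paleo; has milk powder, so not vegan — no
D: has whey, so not paleo; has whey, so not vegan (and 1 more) — no
E: not usable as a liquid; has milk, so not paleo (and 1 more) — no
F: has anchovy, so not vegan; has coconut oil, so not tree-nut-free — out
G: works as a liquid, vegan, paleo — keep
H: every rule checks out — OK
I: has cashew, so not tree-nut-free — out
J: vegan, tree-nut-free — OK
K: has peanut, so not paleo; has egg white, so not vegan (and 1 more) — out

4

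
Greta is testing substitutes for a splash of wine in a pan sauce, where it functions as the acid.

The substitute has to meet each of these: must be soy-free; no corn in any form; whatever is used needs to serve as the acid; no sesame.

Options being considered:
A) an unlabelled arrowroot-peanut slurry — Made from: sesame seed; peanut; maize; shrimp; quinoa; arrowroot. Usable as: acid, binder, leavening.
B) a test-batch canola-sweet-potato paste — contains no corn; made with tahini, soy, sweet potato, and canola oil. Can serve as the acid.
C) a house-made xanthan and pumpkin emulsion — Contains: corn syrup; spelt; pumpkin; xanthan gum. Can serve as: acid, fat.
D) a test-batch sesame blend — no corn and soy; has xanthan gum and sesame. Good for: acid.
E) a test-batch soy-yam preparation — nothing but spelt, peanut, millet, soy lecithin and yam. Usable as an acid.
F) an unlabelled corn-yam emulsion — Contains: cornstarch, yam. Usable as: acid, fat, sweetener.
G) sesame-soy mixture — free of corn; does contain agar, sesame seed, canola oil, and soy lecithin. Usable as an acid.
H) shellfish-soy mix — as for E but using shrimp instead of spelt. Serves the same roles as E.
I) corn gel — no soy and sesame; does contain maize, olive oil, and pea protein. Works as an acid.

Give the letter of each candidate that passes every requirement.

none

A: has sesame seed, so not sesame-free; has maize, so not corn-free — reject
B: has tahini, so not sesame-free; has soy, so not soy-free — out
C: has corn syrup, so not corn-free — out
D: has sesame, so not sesame-free — reject
E: has soy lecithin, so not soy-free — out
F: has cornstarch, so not corn-free — no
G: has sesame seed, so not sesame-free; has soy lecithin, so not soy-free — reject
H: has soy lecithin, so not soy-free — reject
I: has maize, so not corn-free — out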